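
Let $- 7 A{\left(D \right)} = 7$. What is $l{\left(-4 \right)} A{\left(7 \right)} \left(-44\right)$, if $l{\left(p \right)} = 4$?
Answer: $176$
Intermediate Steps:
$A{\left(D \right)} = -1$ ($A{\left(D \right)} = \left(- \frac{1}{7}\right) 7 = -1$)
$l{\left(-4 \right)} A{\left(7 \right)} \left(-44\right) = 4 \left(-1\right) \left(-44\right) = \left(-4\right) \left(-44\right) = 176$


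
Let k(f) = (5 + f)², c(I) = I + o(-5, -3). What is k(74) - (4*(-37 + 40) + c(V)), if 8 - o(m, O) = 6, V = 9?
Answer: 6218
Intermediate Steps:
o(m, O) = 2 (o(m, O) = 8 - 1*6 = 8 - 6 = 2)
c(I) = 2 + I (c(I) = I + 2 = 2 + I)
k(74) - (4*(-37 + 40) + c(V)) = (5 + 74)² - (4*(-37 + 40) + (2 + 9)) = 79² - (4*3 + 11) = 6241 - (12 + 11) = 6241 - 1*23 = 6241 - 23 = 6218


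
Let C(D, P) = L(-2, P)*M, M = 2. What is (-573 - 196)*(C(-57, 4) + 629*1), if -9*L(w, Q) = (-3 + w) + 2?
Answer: -1452641/3 ≈ -4.8421e+5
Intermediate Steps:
L(w, Q) = 1/9 - w/9 (L(w, Q) = -((-3 + w) + 2)/9 = -(-1 + w)/9 = 1/9 - w/9)
C(D, P) = 2/3 (C(D, P) = (1/9 - 1/9*(-2))*2 = (1/9 + 2/9)*2 = (1/3)*2 = 2/3)
(-573 - 196)*(C(-57, 4) + 629*1) = (-573 - 196)*(2/3 + 629*1) = -769*(2/3 + 629) = -769*1889/3 = -1452641/3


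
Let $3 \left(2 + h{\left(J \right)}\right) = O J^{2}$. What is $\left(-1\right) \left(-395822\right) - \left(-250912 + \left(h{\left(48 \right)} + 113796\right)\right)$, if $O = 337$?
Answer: $274124$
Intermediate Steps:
$h{\left(J \right)} = -2 + \frac{337 J^{2}}{3}$
$\left(-1\right) \left(-395822\right) - \left(-250912 + \left(h{\left(48 \right)} + 113796\right)\right) = \left(-1\right) \left(-395822\right) - \left(-250912 + \left(\left(-2 + \frac{337 \cdot 48^{2}}{3}\right) + 113796\right)\right) = 395822 - \left(-250912 + \left(\left(-2 + \frac{337}{3} \cdot 2304\right) + 113796\right)\right) = 395822 - \left(-250912 + \left(\left(-2 + 258816\right) + 113796\right)\right) = 395822 - \left(-250912 + \left(258814 + 113796\right)\right) = 395822 - \left(-250912 + 372610\right) = 395822 - 121698 = 274124$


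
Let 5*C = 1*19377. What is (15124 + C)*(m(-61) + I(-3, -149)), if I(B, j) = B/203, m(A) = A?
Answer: -168090406/145 ≈ -1.1592e+6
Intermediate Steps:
I(B, j) = B/203 (I(B, j) = B*(1/203) = B/203)
C = 19377/5 (C = (1*19377)/5 = (1/5)*19377 = 19377/5 ≈ 3875.4)
(15124 + C)*(m(-61) + I(-3, -149)) = (15124 + 19377/5)*(-61 + (1/203)*(-3)) = 94997*(-61 - 3/203)/5 = (94997/5)*(-12386/203) = -168090406/145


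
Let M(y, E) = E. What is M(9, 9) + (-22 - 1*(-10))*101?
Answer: -1203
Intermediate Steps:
M(9, 9) + (-22 - 1*(-10))*101 = 9 + (-22 - 1*(-10))*101 = 9 + (-22 + 10)*101 = 9 - 12*101 = 9 - 1212 = -1203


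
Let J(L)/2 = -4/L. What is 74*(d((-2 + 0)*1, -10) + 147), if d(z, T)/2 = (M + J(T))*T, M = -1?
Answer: 11174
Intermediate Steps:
J(L) = -8/L (J(L) = 2*(-4/L) = -8/L)
d(z, T) = 2*T*(-1 - 8/T) (d(z, T) = 2*((-1 - 8/T)*T) = 2*(T*(-1 - 8/T)) = 2*T*(-1 - 8/T))
74*(d((-2 + 0)*1, -10) + 147) = 74*((-16 - 2*(-10)) + 147) = 74*((-16 + 20) + 147) = 74*(4 + 147) = 74*151 = 11174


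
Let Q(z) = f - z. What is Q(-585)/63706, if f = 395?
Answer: 490/31853 ≈ 0.015383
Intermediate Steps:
Q(z) = 395 - z
Q(-585)/63706 = (395 - 1*(-585))/63706 = (395 + 585)*(1/63706) = 980*(1/63706) = 490/31853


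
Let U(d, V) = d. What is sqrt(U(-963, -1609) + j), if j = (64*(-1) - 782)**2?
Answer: 3*sqrt(79417) ≈ 845.43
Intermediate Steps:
j = 715716 (j = (-64 - 782)**2 = (-846)**2 = 715716)
sqrt(U(-963, -1609) + j) = sqrt(-963 + 715716) = sqrt(714753) = 3*sqrt(79417)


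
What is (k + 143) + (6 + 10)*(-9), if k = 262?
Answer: 261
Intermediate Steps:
(k + 143) + (6 + 10)*(-9) = (262 + 143) + (6 + 10)*(-9) = 405 + 16*(-9) = 405 - 144 = 261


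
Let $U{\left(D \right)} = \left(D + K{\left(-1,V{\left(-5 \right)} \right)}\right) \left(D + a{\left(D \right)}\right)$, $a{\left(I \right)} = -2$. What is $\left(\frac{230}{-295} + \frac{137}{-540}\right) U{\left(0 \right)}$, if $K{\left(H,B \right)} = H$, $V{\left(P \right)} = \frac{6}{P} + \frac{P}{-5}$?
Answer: $- \frac{32923}{15930} \approx -2.0667$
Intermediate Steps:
$V{\left(P \right)} = \frac{6}{P} - \frac{P}{5}$ ($V{\left(P \right)} = \frac{6}{P} + P \left(- \frac{1}{5}\right) = \frac{6}{P} - \frac{P}{5}$)
$U{\left(D \right)} = \left(-1 + D\right) \left(-2 + D\right)$ ($U{\left(D \right)} = \left(D - 1\right) \left(D - 2\right) = \left(-1 + D\right) \left(-2 + D\right)$)
$\left(\frac{230}{-295} + \frac{137}{-540}\right) U{\left(0 \right)} = \left(\frac{230}{-295} + \frac{137}{-540}\right) \left(2 + 0^{2} - 0\right) = \left(230 \left(- \frac{1}{295}\right) + 137 \left(- \frac{1}{540}\right)\right) \left(2 + 0 + 0\right) = \left(- \frac{46}{59} - \frac{137}{540}\right) 2 = \left(- \frac{32923}{31860}\right) 2 = - \frac{32923}{15930}$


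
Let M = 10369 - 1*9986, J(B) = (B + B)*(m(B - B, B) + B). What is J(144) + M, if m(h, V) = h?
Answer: 41855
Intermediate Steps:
J(B) = 2*B**2 (J(B) = (B + B)*((B - B) + B) = (2*B)*(0 + B) = (2*B)*B = 2*B**2)
M = 383 (M = 10369 - 9986 = 383)
J(144) + M = 2*144**2 + 383 = 2*20736 + 383 = 41472 + 383 = 41855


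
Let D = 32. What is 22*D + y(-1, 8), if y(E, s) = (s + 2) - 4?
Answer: 710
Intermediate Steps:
y(E, s) = -2 + s (y(E, s) = (2 + s) - 4 = -2 + s)
22*D + y(-1, 8) = 22*32 + (-2 + 8) = 704 + 6 = 710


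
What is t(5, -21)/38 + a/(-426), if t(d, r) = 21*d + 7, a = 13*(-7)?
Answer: 25585/8094 ≈ 3.1610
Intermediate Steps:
a = -91
t(d, r) = 7 + 21*d
t(5, -21)/38 + a/(-426) = (7 + 21*5)/38 - 91/(-426) = (7 + 105)*(1/38) - 91*(-1/426) = 112*(1/38) + 91/426 = 56/19 + 91/426 = 25585/8094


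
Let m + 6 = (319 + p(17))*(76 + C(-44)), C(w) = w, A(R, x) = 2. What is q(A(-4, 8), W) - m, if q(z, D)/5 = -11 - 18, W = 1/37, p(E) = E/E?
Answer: -10379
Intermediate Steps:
p(E) = 1
W = 1/37 ≈ 0.027027
q(z, D) = -145 (q(z, D) = 5*(-11 - 18) = 5*(-29) = -145)
m = 10234 (m = -6 + (319 + 1)*(76 - 44) = -6 + 320*32 = -6 + 10240 = 10234)
q(A(-4, 8), W) - m = -145 - 1*10234 = -145 - 10234 = -10379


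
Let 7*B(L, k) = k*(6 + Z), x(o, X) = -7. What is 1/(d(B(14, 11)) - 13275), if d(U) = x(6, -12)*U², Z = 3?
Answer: -7/102726 ≈ -6.8142e-5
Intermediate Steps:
B(L, k) = 9*k/7 (B(L, k) = (k*(6 + 3))/7 = (k*9)/7 = (9*k)/7 = 9*k/7)
d(U) = -7*U²
1/(d(B(14, 11)) - 13275) = 1/(-7*((9/7)*11)² - 13275) = 1/(-7*(99/7)² - 13275) = 1/(-7*9801/49 - 13275) = 1/(-9801/7 - 13275) = 1/(-102726/7) = -7/102726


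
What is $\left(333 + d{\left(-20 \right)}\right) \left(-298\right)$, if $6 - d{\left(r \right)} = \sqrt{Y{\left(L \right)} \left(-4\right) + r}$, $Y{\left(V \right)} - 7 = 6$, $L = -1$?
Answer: $-101022 + 1788 i \sqrt{2} \approx -1.0102 \cdot 10^{5} + 2528.6 i$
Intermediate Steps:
$Y{\left(V \right)} = 13$ ($Y{\left(V \right)} = 7 + 6 = 13$)
$d{\left(r \right)} = 6 - \sqrt{-52 + r}$ ($d{\left(r \right)} = 6 - \sqrt{13 \left(-4\right) + r} = 6 - \sqrt{-52 + r}$)
$\left(333 + d{\left(-20 \right)}\right) \left(-298\right) = \left(333 + \left(6 - \sqrt{-52 - 20}\right)\right) \left(-298\right) = \left(333 + \left(6 - \sqrt{-72}\right)\right) \left(-298\right) = \left(333 + \left(6 - 6 i \sqrt{2}\right)\right) \left(-298\right) = \left(339 - 6 i \sqrt{2}\right) \left(-298\right) = -101022 + 1788 i \sqrt{2}$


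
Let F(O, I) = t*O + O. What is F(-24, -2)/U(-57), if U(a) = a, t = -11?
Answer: -80/19 ≈ -4.2105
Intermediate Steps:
F(O, I) = -10*O (F(O, I) = -11*O + O = -10*O)
F(-24, -2)/U(-57) = -10*(-24)/(-57) = 240*(-1/57) = -80/19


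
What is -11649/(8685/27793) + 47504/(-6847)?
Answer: -739067263573/19822065 ≈ -37285.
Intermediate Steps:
-11649/(8685/27793) + 47504/(-6847) = -11649/(8685*(1/27793)) + 47504*(-1/6847) = -11649/8685/27793 - 47504/6847 = -11649*27793/8685 - 47504/6847 = -107920219/2895 - 47504/6847 = -739067263573/19822065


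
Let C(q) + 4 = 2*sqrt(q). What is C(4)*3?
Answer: 0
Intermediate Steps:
C(q) = -4 + 2*sqrt(q)
C(4)*3 = (-4 + 2*sqrt(4))*3 = (-4 + 2*2)*3 = (-4 + 4)*3 = 0*3 = 0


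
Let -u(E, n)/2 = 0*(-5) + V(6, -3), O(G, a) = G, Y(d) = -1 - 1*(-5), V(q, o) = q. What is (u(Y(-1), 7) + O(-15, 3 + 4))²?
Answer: 729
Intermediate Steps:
Y(d) = 4 (Y(d) = -1 + 5 = 4)
u(E, n) = -12 (u(E, n) = -2*(0*(-5) + 6) = -2*(0 + 6) = -2*6 = -12)
(u(Y(-1), 7) + O(-15, 3 + 4))² = (-12 - 15)² = (-27)² = 729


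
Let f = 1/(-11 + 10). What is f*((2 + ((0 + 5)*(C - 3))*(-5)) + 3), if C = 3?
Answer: -5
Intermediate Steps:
f = -1 (f = 1/(-1) = -1)
f*((2 + ((0 + 5)*(C - 3))*(-5)) + 3) = -((2 + ((0 + 5)*(3 - 3))*(-5)) + 3) = -((2 + (5*0)*(-5)) + 3) = -((2 + 0*(-5)) + 3) = -((2 + 0) + 3) = -(2 + 3) = -1*5 = -5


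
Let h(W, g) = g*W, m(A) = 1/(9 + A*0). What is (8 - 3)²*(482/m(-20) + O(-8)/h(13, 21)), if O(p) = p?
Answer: 29606650/273 ≈ 1.0845e+5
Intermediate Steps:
m(A) = ⅑ (m(A) = 1/(9 + 0) = 1/9 = ⅑)
h(W, g) = W*g
(8 - 3)²*(482/m(-20) + O(-8)/h(13, 21)) = (8 - 3)²*(482/(⅑) - 8/(13*21)) = 5²*(482*9 - 8/273) = 25*(4338 - 8*1/273) = 25*(4338 - 8/273) = 25*(1184266/273) = 29606650/273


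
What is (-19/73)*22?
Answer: -418/73 ≈ -5.7260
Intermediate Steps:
(-19/73)*22 = ((1/73)*(-19))*22 = -19/73*22 = -418/73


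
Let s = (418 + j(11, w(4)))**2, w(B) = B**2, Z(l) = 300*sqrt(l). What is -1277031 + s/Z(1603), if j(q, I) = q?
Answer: -1277031 + 61347*sqrt(1603)/160300 ≈ -1.2770e+6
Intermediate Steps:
s = 184041 (s = (418 + 11)**2 = 429**2 = 184041)
-1277031 + s/Z(1603) = -1277031 + 184041/((300*sqrt(1603))) = -1277031 + 184041*(sqrt(1603)/480900) = -1277031 + 61347*sqrt(1603)/160300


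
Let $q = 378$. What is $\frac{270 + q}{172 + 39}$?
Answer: $\frac{648}{211} \approx 3.0711$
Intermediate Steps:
$\frac{270 + q}{172 + 39} = \frac{270 + 378}{172 + 39} = \frac{648}{211}$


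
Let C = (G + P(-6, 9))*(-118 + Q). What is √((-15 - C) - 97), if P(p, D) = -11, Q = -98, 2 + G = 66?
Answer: 2*√2834 ≈ 106.47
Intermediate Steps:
G = 64 (G = -2 + 66 = 64)
C = -11448 (C = (64 - 11)*(-118 - 98) = 53*(-216) = -11448)
√((-15 - C) - 97) = √((-15 - 1*(-11448)) - 97) = √((-15 + 11448) - 97) = √(11433 - 97) = √11336 = 2*√2834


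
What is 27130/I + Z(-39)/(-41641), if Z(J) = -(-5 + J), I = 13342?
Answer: 564566641/277787111 ≈ 2.0324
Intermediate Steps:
Z(J) = 5 - J
27130/I + Z(-39)/(-41641) = 27130/13342 + (5 - 1*(-39))/(-41641) = 27130*(1/13342) + (5 + 39)*(-1/41641) = 13565/6671 + 44*(-1/41641) = 13565/6671 - 44/41641 = 564566641/277787111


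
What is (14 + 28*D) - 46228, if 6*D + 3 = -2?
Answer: -138712/3 ≈ -46237.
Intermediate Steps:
D = -⅚ (D = -½ + (⅙)*(-2) = -½ - ⅓ = -⅚ ≈ -0.83333)
(14 + 28*D) - 46228 = (14 + 28*(-⅚)) - 46228 = (14 - 70/3) - 46228 = -28/3 - 46228 = -138712/3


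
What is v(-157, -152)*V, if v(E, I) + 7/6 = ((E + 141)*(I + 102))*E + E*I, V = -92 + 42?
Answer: 15260575/3 ≈ 5.0869e+6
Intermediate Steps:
V = -50
v(E, I) = -7/6 + E*I + E*(102 + I)*(141 + E) (v(E, I) = -7/6 + (((E + 141)*(I + 102))*E + E*I) = -7/6 + (((141 + E)*(102 + I))*E + E*I) = -7/6 + (((102 + I)*(141 + E))*E + E*I) = -7/6 + (E*(102 + I)*(141 + E) + E*I) = -7/6 + (E*I + E*(102 + I)*(141 + E)) = -7/6 + E*I + E*(102 + I)*(141 + E))
v(-157, -152)*V = (-7/6 + 102*(-157)² + 14382*(-157) - 152*(-157)² + 142*(-157)*(-152))*(-50) = (-7/6 + 102*24649 - 2257974 - 152*24649 + 3388688)*(-50) = (-7/6 + 2514198 - 2257974 - 3746648 + 3388688)*(-50) = -610423/6*(-50) = 15260575/3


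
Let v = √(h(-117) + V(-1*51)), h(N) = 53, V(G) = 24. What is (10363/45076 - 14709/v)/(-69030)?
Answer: -10363/3111596280 + 4903*√77/1771770 ≈ 0.024280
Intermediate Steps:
v = √77 (v = √(53 + 24) = √77 ≈ 8.7750)
(10363/45076 - 14709/v)/(-69030) = (10363/45076 - 14709*√77/77)/(-69030) = (10363*(1/45076) - 14709*√77/77)*(-1/69030) = (10363/45076 - 14709*√77/77)*(-1/69030) = -10363/3111596280 + 4903*√77/1771770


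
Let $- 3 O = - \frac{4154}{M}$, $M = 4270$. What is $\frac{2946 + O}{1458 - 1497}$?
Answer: $- \frac{18871207}{249795} \approx -75.547$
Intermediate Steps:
$O = \frac{2077}{6405}$ ($O = - \frac{\left(-4154\right) \frac{1}{4270}}{3} = \left(- \frac{1}{3}\right) \left(- \frac{2077}{2135}\right) = \frac{2077}{6405} \approx 0.32428$)
$\frac{2946 + O}{1458 - 1497} = \frac{2946 + \frac{2077}{6405}}{1458 - 1497} = \frac{18871207}{6405 \left(-39\right)} = \frac{18871207}{6405} \left(- \frac{1}{39}\right) = - \frac{18871207}{249795}$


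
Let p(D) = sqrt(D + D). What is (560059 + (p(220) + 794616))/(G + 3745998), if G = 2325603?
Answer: 1354675/6071601 + 2*sqrt(110)/6071601 ≈ 0.22312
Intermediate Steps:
p(D) = sqrt(2)*sqrt(D) (p(D) = sqrt(2*D) = sqrt(2)*sqrt(D))
(560059 + (p(220) + 794616))/(G + 3745998) = (560059 + (sqrt(2)*sqrt(220) + 794616))/(2325603 + 3745998) = (560059 + (sqrt(2)*(2*sqrt(55)) + 794616))/6071601 = (560059 + (2*sqrt(110) + 794616))*(1/6071601) = (560059 + (794616 + 2*sqrt(110)))*(1/6071601) = (1354675 + 2*sqrt(110))*(1/6071601) = 1354675/6071601 + 2*sqrt(110)/6071601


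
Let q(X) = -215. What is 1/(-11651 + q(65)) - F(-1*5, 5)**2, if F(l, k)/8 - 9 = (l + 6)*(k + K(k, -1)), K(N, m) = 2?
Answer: -194412545/11866 ≈ -16384.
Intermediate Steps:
F(l, k) = 72 + 8*(2 + k)*(6 + l) (F(l, k) = 72 + 8*((l + 6)*(k + 2)) = 72 + 8*((6 + l)*(2 + k)) = 72 + 8*((2 + k)*(6 + l)) = 72 + 8*(2 + k)*(6 + l))
1/(-11651 + q(65)) - F(-1*5, 5)**2 = 1/(-11651 - 215) - (168 + 16*(-1*5) + 48*5 + 8*5*(-1*5))**2 = 1/(-11866) - (168 + 16*(-5) + 240 + 8*5*(-5))**2 = -1/11866 - (168 - 80 + 240 - 200)**2 = -1/11866 - 1*128**2 = -1/11866 - 1*16384 = -1/11866 - 16384 = -194412545/11866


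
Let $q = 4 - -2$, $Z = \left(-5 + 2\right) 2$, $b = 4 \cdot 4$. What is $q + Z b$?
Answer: $-90$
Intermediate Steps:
$b = 16$
$Z = -6$ ($Z = \left(-3\right) 2 = -6$)
$q = 6$ ($q = 4 + 2 = 6$)
$q + Z b = 6 - 96 = -90$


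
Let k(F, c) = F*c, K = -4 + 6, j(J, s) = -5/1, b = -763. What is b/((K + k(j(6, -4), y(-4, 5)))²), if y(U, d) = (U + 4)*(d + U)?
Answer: -763/4 ≈ -190.75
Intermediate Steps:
j(J, s) = -5 (j(J, s) = -5*1 = -5)
y(U, d) = (4 + U)*(U + d)
K = 2
b/((K + k(j(6, -4), y(-4, 5)))²) = -763/(2 - 5*((-4)² + 4*(-4) + 4*5 - 4*5))² = -763/(2 - 5*(16 - 16 + 20 - 20))² = -763/(2 - 5*0)² = -763/(2 + 0)² = -763/(2²) = -763/4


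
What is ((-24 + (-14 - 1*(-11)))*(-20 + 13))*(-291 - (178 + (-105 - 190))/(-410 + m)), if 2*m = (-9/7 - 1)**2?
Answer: -122108175/2218 ≈ -55053.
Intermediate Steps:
m = 128/49 (m = (-9/7 - 1)**2/2 = (-16/7)**2/2 = (1/2)*(256/49) = 128/49 ≈ 2.6122)
((-24 + (-14 - 1*(-11)))*(-20 + 13))*(-291 - (178 + (-105 - 190))/(-410 + m)) = ((-24 + (-14 - 1*(-11)))*(-20 + 13))*(-291 - (178 + (-105 - 190))/(-410 + 128/49)) = ((-24 + (-14 + 11))*(-7))*(-291 - (178 - 295)/(-19962/49)) = ((-24 - 3)*(-7))*(-291 - (-117)*(-49)/19962) = (-27*(-7))*(-291 - 1*637/2218) = 189*(-291 - 637/2218) = 189*(-646075/2218) = -122108175/2218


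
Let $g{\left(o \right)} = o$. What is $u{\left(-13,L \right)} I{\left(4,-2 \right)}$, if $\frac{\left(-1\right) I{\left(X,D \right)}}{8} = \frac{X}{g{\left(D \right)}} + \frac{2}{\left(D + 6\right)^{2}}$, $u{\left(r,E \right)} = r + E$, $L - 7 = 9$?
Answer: $45$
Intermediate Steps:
$L = 16$ ($L = 7 + 9 = 16$)
$u{\left(r,E \right)} = E + r$
$I{\left(X,D \right)} = - \frac{16}{\left(6 + D\right)^{2}} - \frac{8 X}{D}$ ($I{\left(X,D \right)} = - 8 \left(\frac{X}{D} + \frac{2}{\left(D + 6\right)^{2}}\right) = - 8 \left(\frac{X}{D} + \frac{2}{\left(6 + D\right)^{2}}\right) = - 8 \left(\frac{2}{\left(6 + D\right)^{2}} + \frac{X}{D}\right) = - \frac{16}{\left(6 + D\right)^{2}} - \frac{8 X}{D}$)
$u{\left(-13,L \right)} I{\left(4,-2 \right)} = \left(16 - 13\right) \left(- \frac{16}{\left(6 - 2\right)^{2}} - \frac{32}{-2}\right) = 3 \left(- \frac{16}{16} - 32 \left(- \frac{1}{2}\right)\right) = 3 \left(\left(-16\right) \frac{1}{16} + 16\right) = 3 \left(-1 + 16\right) = 3 \cdot 15 = 45$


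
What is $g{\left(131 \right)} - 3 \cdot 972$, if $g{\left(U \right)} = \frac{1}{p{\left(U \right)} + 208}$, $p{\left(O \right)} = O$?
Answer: $- \frac{988523}{339} \approx -2916.0$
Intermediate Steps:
$g{\left(U \right)} = \frac{1}{208 + U}$ ($g{\left(U \right)} = \frac{1}{U + 208} = \frac{1}{208 + U}$)
$g{\left(131 \right)} - 3 \cdot 972 = \frac{1}{208 + 131} - 3 \cdot 972 = \frac{1}{339} - 2916 = - \frac{988523}{339}$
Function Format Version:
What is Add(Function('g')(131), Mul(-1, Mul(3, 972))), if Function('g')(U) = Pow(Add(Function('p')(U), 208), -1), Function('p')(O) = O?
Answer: Rational(-988523, 339) ≈ -2916.0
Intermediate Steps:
Function('g')(U) = Pow(Add(208, U), -1) (Function('g')(U) = Pow(Add(U, 208), -1) = Pow(Add(208, U), -1))
Add(Function('g')(131), Mul(-1, Mul(3, 972))) = Add(Pow(Add(208, 131), -1), Mul(-1, Mul(3, 972))) = Add(Pow(339, -1), Mul(-1, 2916)) = Add(Rational(1, 339), -2916) = Rational(-988523, 339)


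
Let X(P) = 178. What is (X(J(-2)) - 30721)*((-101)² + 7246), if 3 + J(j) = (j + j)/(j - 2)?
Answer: -532883721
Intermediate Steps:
J(j) = -3 + 2*j/(-2 + j) (J(j) = -3 + (j + j)/(j - 2) = -3 + (2*j)/(-2 + j) = -3 + 2*j/(-2 + j))
(X(J(-2)) - 30721)*((-101)² + 7246) = (178 - 30721)*((-101)² + 7246) = -30543*(10201 + 7246) = -30543*17447 = -532883721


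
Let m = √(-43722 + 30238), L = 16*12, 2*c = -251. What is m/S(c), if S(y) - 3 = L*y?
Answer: -2*I*√3371/24093 ≈ -0.0048197*I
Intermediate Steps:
c = -251/2 (c = (½)*(-251) = -251/2 ≈ -125.50)
L = 192
S(y) = 3 + 192*y
m = 2*I*√3371 (m = √(-13484) = 2*I*√3371 ≈ 116.12*I)
m/S(c) = (2*I*√3371)/(3 + 192*(-251/2)) = (2*I*√3371)/(3 - 24096) = (2*I*√3371)/(-24093) = (2*I*√3371)*(-1/24093) = -2*I*√3371/24093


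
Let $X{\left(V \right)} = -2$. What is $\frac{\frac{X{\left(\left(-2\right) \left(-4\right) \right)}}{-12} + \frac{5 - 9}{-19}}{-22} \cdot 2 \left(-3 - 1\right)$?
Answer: $\frac{86}{627} \approx 0.13716$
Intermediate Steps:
$\frac{\frac{X{\left(\left(-2\right) \left(-4\right) \right)}}{-12} + \frac{5 - 9}{-19}}{-22} \cdot 2 \left(-3 - 1\right) = \frac{- \frac{2}{-12} + \frac{5 - 9}{-19}}{-22} \cdot 2 \left(-3 - 1\right) = \left(\left(-2\right) \left(- \frac{1}{12}\right) - - \frac{4}{19}\right) \left(- \frac{1}{22}\right) 2 \left(-4\right) = \left(\frac{1}{6} + \frac{4}{19}\right) \left(- \frac{1}{22}\right) \left(-8\right) = \frac{43}{114} \left(- \frac{1}{22}\right) \left(-8\right) = \left(- \frac{43}{2508}\right) \left(-8\right) = \frac{86}{627}$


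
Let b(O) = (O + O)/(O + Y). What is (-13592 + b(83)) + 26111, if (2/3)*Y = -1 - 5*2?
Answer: 1665359/133 ≈ 12522.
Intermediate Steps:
Y = -33/2 (Y = 3*(-1 - 5*2)/2 = 3*(-1 - 10)/2 = (3/2)*(-11) = -33/2 ≈ -16.500)
b(O) = 2*O/(-33/2 + O) (b(O) = (O + O)/(O - 33/2) = (2*O)/(-33/2 + O) = 2*O/(-33/2 + O))
(-13592 + b(83)) + 26111 = (-13592 + 4*83/(-33 + 2*83)) + 26111 = (-13592 + 4*83/(-33 + 166)) + 26111 = (-13592 + 4*83/133) + 26111 = (-13592 + 4*83*(1/133)) + 26111 = (-13592 + 332/133) + 26111 = -1807404/133 + 26111 = 1665359/133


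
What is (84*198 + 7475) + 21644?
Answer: 45751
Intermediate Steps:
(84*198 + 7475) + 21644 = (16632 + 7475) + 21644 = 24107 + 21644 = 45751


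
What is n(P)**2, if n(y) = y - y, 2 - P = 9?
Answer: 0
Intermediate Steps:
P = -7 (P = 2 - 1*9 = 2 - 9 = -7)
n(y) = 0
n(P)**2 = 0**2 = 0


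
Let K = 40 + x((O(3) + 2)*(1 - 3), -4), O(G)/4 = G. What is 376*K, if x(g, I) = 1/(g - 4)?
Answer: 60113/4 ≈ 15028.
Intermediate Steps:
O(G) = 4*G
x(g, I) = 1/(-4 + g)
K = 1279/32 (K = 40 + 1/(-4 + (4*3 + 2)*(1 - 3)) = 40 + 1/(-4 + (12 + 2)*(-2)) = 40 + 1/(-4 + 14*(-2)) = 40 + 1/(-4 - 28) = 40 + 1/(-32) = 40 - 1/32 = 1279/32 ≈ 39.969)
376*K = 376*(1279/32) = 60113/4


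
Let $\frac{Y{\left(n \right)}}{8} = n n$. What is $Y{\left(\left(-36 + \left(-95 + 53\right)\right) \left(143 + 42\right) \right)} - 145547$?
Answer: $1665653653$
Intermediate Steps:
$Y{\left(n \right)} = 8 n^{2}$ ($Y{\left(n \right)} = 8 n n = 8 n^{2}$)
$Y{\left(\left(-36 + \left(-95 + 53\right)\right) \left(143 + 42\right) \right)} - 145547 = 8 \left(\left(-36 + \left(-95 + 53\right)\right) \left(143 + 42\right)\right)^{2} - 145547 = 8 \left(\left(-36 - 42\right) 185\right)^{2} - 145547 = 8 \left(\left(-78\right) 185\right)^{2} - 145547 = 8 \left(-14430\right)^{2} - 145547 = 8 \cdot 208224900 - 145547 = 1665799200 - 145547 = 1665653653$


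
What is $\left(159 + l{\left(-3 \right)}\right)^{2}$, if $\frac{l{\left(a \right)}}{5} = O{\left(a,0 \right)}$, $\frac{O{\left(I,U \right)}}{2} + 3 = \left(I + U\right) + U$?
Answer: $9801$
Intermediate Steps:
$O{\left(I,U \right)} = -6 + 2 I + 4 U$ ($O{\left(I,U \right)} = -6 + 2 \left(\left(I + U\right) + U\right) = -6 + 2 \left(I + 2 U\right) = -6 + \left(2 I + 4 U\right) = -6 + 2 I + 4 U$)
$l{\left(a \right)} = -30 + 10 a$ ($l{\left(a \right)} = 5 \left(-6 + 2 a + 4 \cdot 0\right) = 5 \left(-6 + 2 a + 0\right) = 5 \left(-6 + 2 a\right) = -30 + 10 a$)
$\left(159 + l{\left(-3 \right)}\right)^{2} = \left(159 + \left(-30 + 10 \left(-3\right)\right)\right)^{2} = \left(159 - 60\right)^{2} = 99^{2} = 9801$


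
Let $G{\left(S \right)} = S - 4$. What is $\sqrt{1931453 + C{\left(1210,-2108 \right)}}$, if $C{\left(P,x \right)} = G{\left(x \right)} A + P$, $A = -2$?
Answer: $\sqrt{1936887} \approx 1391.7$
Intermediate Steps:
$G{\left(S \right)} = -4 + S$
$C{\left(P,x \right)} = 8 + P - 2 x$ ($C{\left(P,x \right)} = \left(-4 + x\right) \left(-2\right) + P = \left(8 - 2 x\right) + P = 8 + P - 2 x$)
$\sqrt{1931453 + C{\left(1210,-2108 \right)}} = \sqrt{1931453 + \left(8 + 1210 - -4216\right)} = \sqrt{1931453 + \left(8 + 1210 + 4216\right)} = \sqrt{1931453 + 5434} = \sqrt{1936887}$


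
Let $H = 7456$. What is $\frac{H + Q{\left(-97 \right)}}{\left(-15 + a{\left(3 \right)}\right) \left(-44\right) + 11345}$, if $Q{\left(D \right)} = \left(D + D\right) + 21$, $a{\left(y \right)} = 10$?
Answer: $\frac{7283}{11565} \approx 0.62974$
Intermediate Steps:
$Q{\left(D \right)} = 21 + 2 D$ ($Q{\left(D \right)} = 2 D + 21 = 21 + 2 D$)
$\frac{H + Q{\left(-97 \right)}}{\left(-15 + a{\left(3 \right)}\right) \left(-44\right) + 11345} = \frac{7456 + \left(21 + 2 \left(-97\right)\right)}{\left(-15 + 10\right) \left(-44\right) + 11345} = \frac{7456 + \left(21 - 194\right)}{\left(-5\right) \left(-44\right) + 11345} = \frac{7456 - 173}{220 + 11345} = \frac{7283}{11565}$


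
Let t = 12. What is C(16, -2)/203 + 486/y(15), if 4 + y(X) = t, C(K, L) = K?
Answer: 49393/812 ≈ 60.829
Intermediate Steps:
y(X) = 8 (y(X) = -4 + 12 = 8)
C(16, -2)/203 + 486/y(15) = 16/203 + 486/8 = 16*(1/203) + 486*(⅛) = 16/203 + 243/4 = 49393/812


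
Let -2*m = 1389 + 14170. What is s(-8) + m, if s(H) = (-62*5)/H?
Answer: -30963/4 ≈ -7740.8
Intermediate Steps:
m = -15559/2 (m = -(1389 + 14170)/2 = -½*15559 = -15559/2 ≈ -7779.5)
s(H) = -310/H
s(-8) + m = -310/(-8) - 15559/2 = -310*(-⅛) - 15559/2 = 155/4 - 15559/2 = -30963/4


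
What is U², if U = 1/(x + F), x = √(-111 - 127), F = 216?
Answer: (216 + I*√238)⁻² ≈ 2.1108e-5 - 3.0307e-6*I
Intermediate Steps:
x = I*√238 (x = √(-238) = I*√238 ≈ 15.427*I)
U = 1/(216 + I*√238) (U = 1/(I*√238 + 216) = 1/(216 + I*√238) ≈ 0.0046061 - 0.00032898*I)
U² = (108/23447 - I*√238/46894)²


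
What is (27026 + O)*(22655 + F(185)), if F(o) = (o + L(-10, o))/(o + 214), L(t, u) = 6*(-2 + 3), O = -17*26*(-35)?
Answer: 384144121856/399 ≈ 9.6277e+8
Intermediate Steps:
O = 15470 (O = -442*(-35) = 15470)
L(t, u) = 6 (L(t, u) = 6*1 = 6)
F(o) = (6 + o)/(214 + o) (F(o) = (o + 6)/(o + 214) = (6 + o)/(214 + o))
(27026 + O)*(22655 + F(185)) = (27026 + 15470)*(22655 + (6 + 185)/(214 + 185)) = 42496*(22655 + 191/399) = 42496*(9039536/399) = 384144121856/399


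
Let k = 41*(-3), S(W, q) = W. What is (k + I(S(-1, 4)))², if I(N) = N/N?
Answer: 14884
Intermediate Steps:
k = -123
I(N) = 1
(k + I(S(-1, 4)))² = (-123 + 1)² = (-122)² = 14884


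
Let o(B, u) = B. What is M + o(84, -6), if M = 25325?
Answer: 25409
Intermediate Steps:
M + o(84, -6) = 25325 + 84 = 25409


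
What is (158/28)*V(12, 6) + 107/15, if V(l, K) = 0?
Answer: 107/15 ≈ 7.1333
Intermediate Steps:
(158/28)*V(12, 6) + 107/15 = (158/28)*0 + 107/15 = (158*(1/28))*0 + 107*(1/15) = (79/14)*0 + 107/15 = 0 + 107/15 = 107/15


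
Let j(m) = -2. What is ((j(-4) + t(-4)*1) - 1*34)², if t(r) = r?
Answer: 1600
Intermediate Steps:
((j(-4) + t(-4)*1) - 1*34)² = ((-2 - 4*1) - 1*34)² = ((-2 - 4) - 34)² = (-6 - 34)² = (-40)² = 1600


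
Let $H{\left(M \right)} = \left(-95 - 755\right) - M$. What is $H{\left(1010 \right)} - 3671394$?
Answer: $-3673254$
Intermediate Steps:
$H{\left(M \right)} = -850 - M$
$H{\left(1010 \right)} - 3671394 = \left(-850 - 1010\right) - 3671394 = -1860 - 3671394 = -3673254$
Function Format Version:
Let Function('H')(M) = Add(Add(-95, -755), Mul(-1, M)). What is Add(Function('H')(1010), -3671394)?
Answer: -3673254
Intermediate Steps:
Function('H')(M) = Add(-850, Mul(-1, M))
Add(Function('H')(1010), -3671394) = Add(Add(-850, Mul(-1, 1010)), -3671394) = Add(Add(-850, -1010), -3671394) = Add(-1860, -3671394) = -3673254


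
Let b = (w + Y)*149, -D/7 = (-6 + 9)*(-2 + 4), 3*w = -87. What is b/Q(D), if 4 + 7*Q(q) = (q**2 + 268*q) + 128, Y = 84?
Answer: -57365/9368 ≈ -6.1235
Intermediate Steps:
w = -29 (w = (1/3)*(-87) = -29)
D = -42 (D = -7*(-6 + 9)*(-2 + 4) = -21*2 = -7*6 = -42)
Q(q) = 124/7 + q**2/7 + 268*q/7 (Q(q) = -4/7 + ((q**2 + 268*q) + 128)/7 = -4/7 + (128 + q**2 + 268*q)/7 = -4/7 + (128/7 + q**2/7 + 268*q/7) = 124/7 + q**2/7 + 268*q/7)
b = 8195 (b = (-29 + 84)*149 = 55*149 = 8195)
b/Q(D) = 8195/(124/7 + (1/7)*(-42)**2 + (268/7)*(-42)) = 8195/(124/7 + (1/7)*1764 - 1608) = 8195/(124/7 + 252 - 1608) = 8195/(-9368/7) = 8195*(-7/9368) = -57365/9368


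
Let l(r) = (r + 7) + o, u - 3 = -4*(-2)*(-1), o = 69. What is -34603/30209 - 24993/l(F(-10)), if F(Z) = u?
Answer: -757470350/2144839 ≈ -353.16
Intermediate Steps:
u = -5 (u = 3 - 4*(-2)*(-1) = 3 + 8*(-1) = 3 - 8 = -5)
F(Z) = -5
l(r) = 76 + r (l(r) = (r + 7) + 69 = (7 + r) + 69 = 76 + r)
-34603/30209 - 24993/l(F(-10)) = -34603/30209 - 24993/(76 - 5) = -34603*1/30209 - 24993/71 = -34603/30209 - 24993*1/71 = -34603/30209 - 24993/71 = -757470350/2144839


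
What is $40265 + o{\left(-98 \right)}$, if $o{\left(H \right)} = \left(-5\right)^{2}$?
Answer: $40290$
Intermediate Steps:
$o{\left(H \right)} = 25$
$40265 + o{\left(-98 \right)} = 40265 + 25 = 40290$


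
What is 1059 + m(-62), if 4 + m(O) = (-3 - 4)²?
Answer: 1104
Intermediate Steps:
m(O) = 45 (m(O) = -4 + (-3 - 4)² = -4 + (-7)² = -4 + 49 = 45)
1059 + m(-62) = 1059 + 45 = 1104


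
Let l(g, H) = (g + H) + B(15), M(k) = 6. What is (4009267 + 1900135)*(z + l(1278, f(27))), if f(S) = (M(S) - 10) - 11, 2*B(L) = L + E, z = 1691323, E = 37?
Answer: 10002324738024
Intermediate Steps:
B(L) = 37/2 + L/2 (B(L) = (L + 37)/2 = (37 + L)/2 = 37/2 + L/2)
f(S) = -15 (f(S) = (6 - 10) - 11 = -4 - 11 = -15)
l(g, H) = 26 + H + g (l(g, H) = (g + H) + (37/2 + (½)*15) = (H + g) + (37/2 + 15/2) = (H + g) + 26 = 26 + H + g)
(4009267 + 1900135)*(z + l(1278, f(27))) = (4009267 + 1900135)*(1691323 + (26 - 15 + 1278)) = 5909402*(1691323 + 1289) = 5909402*1692612 = 10002324738024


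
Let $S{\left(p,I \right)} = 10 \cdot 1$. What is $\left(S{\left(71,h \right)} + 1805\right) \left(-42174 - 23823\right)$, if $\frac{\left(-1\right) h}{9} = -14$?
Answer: $-119784555$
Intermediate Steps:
$h = 126$ ($h = \left(-9\right) \left(-14\right) = 126$)
$S{\left(p,I \right)} = 10$
$\left(S{\left(71,h \right)} + 1805\right) \left(-42174 - 23823\right) = \left(10 + 1805\right) \left(-42174 - 23823\right) = 1815 \left(-65997\right) = -119784555$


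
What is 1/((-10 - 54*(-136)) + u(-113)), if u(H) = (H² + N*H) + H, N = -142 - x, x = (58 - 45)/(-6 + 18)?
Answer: 12/433901 ≈ 2.7656e-5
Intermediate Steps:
x = 13/12 ≈ 1.0833
N = -1717/12 (N = -142 - 1*13/12 = -142 - 13/12 = -1717/12 ≈ -143.08)
u(H) = H² - 1705*H/12 (u(H) = (H² - 1717*H/12) + H = H² - 1705*H/12)
1/((-10 - 54*(-136)) + u(-113)) = 1/((-10 - 54*(-136)) + (1/12)*(-113)*(-1705 + 12*(-113))) = 1/((-10 + 7344) + (1/12)*(-113)*(-1705 - 1356)) = 1/(7334 + (1/12)*(-113)*(-3061)) = 1/(7334 + 345893/12) = 1/(433901/12) = 12/433901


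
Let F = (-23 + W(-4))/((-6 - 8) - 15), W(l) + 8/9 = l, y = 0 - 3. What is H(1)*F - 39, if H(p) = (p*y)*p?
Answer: -3644/87 ≈ -41.885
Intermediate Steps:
y = -3
H(p) = -3*p² (H(p) = (p*(-3))*p = (-3*p)*p = -3*p²)
W(l) = -8/9 + l
F = 251/261 (F = (-23 + (-8/9 - 4))/((-6 - 8) - 15) = (-23 - 44/9)/(-14 - 15) = -251/9/(-29) = -251/9*(-1/29) = 251/261 ≈ 0.96169)
H(1)*F - 39 = -3*1²*(251/261) - 39 = -3*1*(251/261) - 39 = -3*251/261 - 39 = -251/87 - 39 = -3644/87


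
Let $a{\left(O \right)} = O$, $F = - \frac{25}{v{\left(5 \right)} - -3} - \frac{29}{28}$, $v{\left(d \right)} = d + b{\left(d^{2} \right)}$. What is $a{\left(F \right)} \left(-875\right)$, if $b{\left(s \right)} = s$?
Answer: $\frac{207125}{132} \approx 1569.1$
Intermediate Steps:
$v{\left(d \right)} = d + d^{2}$
$F = - \frac{1657}{924}$ ($F = - \frac{25}{5 \left(1 + 5\right) - -3} - \frac{29}{28} = - \frac{25}{5 \cdot 6 + 3} - \frac{29}{28} = - \frac{25}{30 + 3} - \frac{29}{28} = - \frac{25}{33} - \frac{29}{28} = - \frac{1657}{924} \approx -1.7933$)
$a{\left(F \right)} \left(-875\right) = \left(- \frac{1657}{924}\right) \left(-875\right) = \frac{207125}{132}$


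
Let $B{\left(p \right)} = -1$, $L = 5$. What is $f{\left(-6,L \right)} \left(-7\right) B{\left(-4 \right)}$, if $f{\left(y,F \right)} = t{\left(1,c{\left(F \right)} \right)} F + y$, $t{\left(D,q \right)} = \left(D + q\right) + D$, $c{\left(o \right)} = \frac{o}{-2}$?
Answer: $- \frac{119}{2} \approx -59.5$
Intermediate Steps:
$c{\left(o \right)} = - \frac{o}{2}$ ($c{\left(o \right)} = o \left(- \frac{1}{2}\right) = - \frac{o}{2}$)
$t{\left(D,q \right)} = q + 2 D$
$f{\left(y,F \right)} = y + F \left(2 - \frac{F}{2}\right)$ ($f{\left(y,F \right)} = \left(- \frac{F}{2} + 2 \cdot 1\right) F + y = \left(- \frac{F}{2} + 2\right) F + y = \left(2 - \frac{F}{2}\right) F + y = F \left(2 - \frac{F}{2}\right) + y = y + F \left(2 - \frac{F}{2}\right)$)
$f{\left(-6,L \right)} \left(-7\right) B{\left(-4 \right)} = \left(-6 - \frac{5 \left(-4 + 5\right)}{2}\right) \left(-7\right) \left(-1\right) = \left(-6 - \frac{5}{2} \cdot 1\right) \left(-7\right) \left(-1\right) = \left(-6 - \frac{5}{2}\right) \left(-7\right) \left(-1\right) = \left(- \frac{17}{2}\right) \left(-7\right) \left(-1\right) = \frac{119}{2} \left(-1\right) = - \frac{119}{2}$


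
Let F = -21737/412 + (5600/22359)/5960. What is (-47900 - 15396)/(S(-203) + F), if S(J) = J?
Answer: 86878462386432/351049143463 ≈ 247.48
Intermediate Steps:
F = -72416562187/1372574292 (F = -21737*1/412 + (5600*(1/22359))*(1/5960) = -21737/412 + (5600/22359)*(1/5960) = -21737/412 + 140/3331491 = -72416562187/1372574292 ≈ -52.760)
(-47900 - 15396)/(S(-203) + F) = (-47900 - 15396)/(-203 - 72416562187/1372574292) = -63296/(-351049143463/1372574292) = -63296*(-1372574292/351049143463) = 86878462386432/351049143463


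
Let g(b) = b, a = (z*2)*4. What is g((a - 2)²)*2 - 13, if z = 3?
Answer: 955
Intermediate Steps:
a = 24 (a = (3*2)*4 = 6*4 = 24)
g((a - 2)²)*2 - 13 = (24 - 2)²*2 - 13 = 22²*2 - 13 = 484*2 - 13 = 968 - 13 = 955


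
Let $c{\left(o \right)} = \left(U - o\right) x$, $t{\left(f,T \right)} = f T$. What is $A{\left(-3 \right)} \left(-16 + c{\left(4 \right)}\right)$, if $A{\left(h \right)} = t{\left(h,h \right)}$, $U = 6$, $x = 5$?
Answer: $-54$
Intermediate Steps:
$t{\left(f,T \right)} = T f$
$A{\left(h \right)} = h^{2}$ ($A{\left(h \right)} = h h = h^{2}$)
$c{\left(o \right)} = 30 - 5 o$ ($c{\left(o \right)} = \left(6 - o\right) 5 = 30 - 5 o$)
$A{\left(-3 \right)} \left(-16 + c{\left(4 \right)}\right) = \left(-3\right)^{2} \left(-16 + \left(30 - 20\right)\right) = 9 \left(-16 + \left(30 - 20\right)\right) = 9 \left(-16 + 10\right) = 9 \left(-6\right) = -54$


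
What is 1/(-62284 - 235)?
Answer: -1/62519 ≈ -1.5995e-5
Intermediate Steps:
1/(-62284 - 235) = 1/(-62519) = -1/62519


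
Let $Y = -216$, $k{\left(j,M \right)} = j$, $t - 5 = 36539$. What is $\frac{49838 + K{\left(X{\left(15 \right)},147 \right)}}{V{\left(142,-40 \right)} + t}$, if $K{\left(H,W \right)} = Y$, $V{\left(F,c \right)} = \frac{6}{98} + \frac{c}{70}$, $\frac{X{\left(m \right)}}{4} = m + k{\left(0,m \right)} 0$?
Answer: $\frac{2431478}{1790631} \approx 1.3579$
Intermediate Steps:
$t = 36544$ ($t = 5 + 36539 = 36544$)
$X{\left(m \right)} = 4 m$ ($X{\left(m \right)} = 4 \left(m + 0 \cdot 0\right) = 4 \left(m + 0\right) = 4 m$)
$V{\left(F,c \right)} = \frac{3}{49} + \frac{c}{70}$ ($V{\left(F,c \right)} = 6 \cdot \frac{1}{98} + c \frac{1}{70} = \frac{3}{49} + \frac{c}{70}$)
$K{\left(H,W \right)} = -216$
$\frac{49838 + K{\left(X{\left(15 \right)},147 \right)}}{V{\left(142,-40 \right)} + t} = \frac{49838 - 216}{\left(\frac{3}{49} + \frac{1}{70} \left(-40\right)\right) + 36544} = \frac{49622}{\left(\frac{3}{49} - \frac{4}{7}\right) + 36544} = \frac{49622}{- \frac{25}{49} + 36544} = \frac{49622}{\frac{1790631}{49}} = 49622 \cdot \frac{49}{1790631} = \frac{2431478}{1790631}$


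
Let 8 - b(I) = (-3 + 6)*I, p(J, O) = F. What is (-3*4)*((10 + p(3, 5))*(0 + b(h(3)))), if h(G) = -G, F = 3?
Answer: -2652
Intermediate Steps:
p(J, O) = 3
b(I) = 8 - 3*I (b(I) = 8 - (-3 + 6)*I = 8 - 3*I)
(-3*4)*((10 + p(3, 5))*(0 + b(h(3)))) = (-3*4)*((10 + 3)*(0 + (8 - (-3)*3))) = -156*(0 + (8 - 3*(-3))) = -156*(0 + (8 + 9)) = -156*(0 + 17) = -156*17 = -12*221 = -2652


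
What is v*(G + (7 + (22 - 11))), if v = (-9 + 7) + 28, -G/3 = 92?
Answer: -6708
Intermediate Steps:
G = -276 (G = -3*92 = -276)
v = 26 (v = -2 + 28 = 26)
v*(G + (7 + (22 - 11))) = 26*(-276 + (7 + (22 - 11))) = 26*(-276 + (7 + 11)) = 26*(-276 + 18) = 26*(-258) = -6708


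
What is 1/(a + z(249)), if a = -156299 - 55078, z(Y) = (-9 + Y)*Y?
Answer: -1/151617 ≈ -6.5956e-6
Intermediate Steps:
z(Y) = Y*(-9 + Y)
a = -211377
1/(a + z(249)) = 1/(-211377 + 249*(-9 + 249)) = 1/(-211377 + 249*240) = 1/(-211377 + 59760) = 1/(-151617) = -1/151617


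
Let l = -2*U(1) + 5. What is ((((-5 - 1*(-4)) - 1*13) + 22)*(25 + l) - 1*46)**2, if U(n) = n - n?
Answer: 37636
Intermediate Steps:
U(n) = 0
l = 5 (l = -2*0 + 5 = 0 + 5 = 5)
((((-5 - 1*(-4)) - 1*13) + 22)*(25 + l) - 1*46)**2 = ((((-5 - 1*(-4)) - 1*13) + 22)*(25 + 5) - 1*46)**2 = ((((-5 + 4) - 13) + 22)*30 - 46)**2 = (((-1 - 13) + 22)*30 - 46)**2 = ((-14 + 22)*30 - 46)**2 = (8*30 - 46)**2 = (240 - 46)**2 = 194**2 = 37636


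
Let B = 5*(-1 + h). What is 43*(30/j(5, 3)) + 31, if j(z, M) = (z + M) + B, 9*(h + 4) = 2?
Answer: -7177/143 ≈ -50.189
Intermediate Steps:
h = -34/9 (h = -4 + (⅑)*2 = -4 + 2/9 = -34/9 ≈ -3.7778)
B = -215/9 (B = 5*(-1 - 34/9) = 5*(-43/9) = -215/9 ≈ -23.889)
j(z, M) = -215/9 + M + z (j(z, M) = (z + M) - 215/9 = (M + z) - 215/9 = -215/9 + M + z)
43*(30/j(5, 3)) + 31 = 43*(30/(-215/9 + 3 + 5)) + 31 = 43*(30/(-143/9)) + 31 = 43*(30*(-9/143)) + 31 = 43*(-270/143) + 31 = -11610/143 + 31 = -7177/143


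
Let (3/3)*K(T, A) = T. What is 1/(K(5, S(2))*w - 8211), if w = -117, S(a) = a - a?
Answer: -1/8796 ≈ -0.00011369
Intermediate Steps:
S(a) = 0
K(T, A) = T
1/(K(5, S(2))*w - 8211) = 1/(5*(-117) - 8211) = 1/(-585 - 8211) = 1/(-8796) = -1/8796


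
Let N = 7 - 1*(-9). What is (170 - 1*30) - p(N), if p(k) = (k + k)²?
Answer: -884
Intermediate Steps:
N = 16 (N = 7 + 9 = 16)
p(k) = 4*k² (p(k) = (2*k)² = 4*k²)
(170 - 1*30) - p(N) = (170 - 1*30) - 4*16² = (170 - 30) - 4*256 = 140 - 1*1024 = 140 - 1024 = -884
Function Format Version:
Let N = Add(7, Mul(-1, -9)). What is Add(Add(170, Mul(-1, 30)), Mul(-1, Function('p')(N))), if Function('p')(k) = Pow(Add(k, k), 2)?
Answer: -884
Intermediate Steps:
N = 16 (N = Add(7, 9) = 16)
Function('p')(k) = Mul(4, Pow(k, 2)) (Function('p')(k) = Pow(Mul(2, k), 2) = Mul(4, Pow(k, 2)))
Add(Add(170, Mul(-1, 30)), Mul(-1, Function('p')(N))) = Add(Add(170, Mul(-1, 30)), Mul(-1, Mul(4, Pow(16, 2)))) = Add(Add(170, -30), Mul(-1, Mul(4, 256))) = Add(140, Mul(-1, 1024)) = Add(140, -1024) = -884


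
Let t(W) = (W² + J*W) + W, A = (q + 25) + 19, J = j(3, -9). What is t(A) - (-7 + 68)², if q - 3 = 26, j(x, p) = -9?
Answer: 1024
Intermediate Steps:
J = -9
q = 29 (q = 3 + 26 = 29)
A = 73 (A = (29 + 25) + 19 = 54 + 19 = 73)
t(W) = W² - 8*W (t(W) = (W² - 9*W) + W = W² - 8*W)
t(A) - (-7 + 68)² = 73*(-8 + 73) - (-7 + 68)² = 73*65 - 1*61² = 4745 - 1*3721 = 4745 - 3721 = 1024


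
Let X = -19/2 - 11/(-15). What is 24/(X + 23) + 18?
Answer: 8406/427 ≈ 19.686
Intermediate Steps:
X = -263/30 (X = -19*½ - 11*(-1/15) = -19/2 + 11/15 = -263/30 ≈ -8.7667)
24/(X + 23) + 18 = 24/(-263/30 + 23) + 18 = 24/(427/30) + 18 = (30/427)*24 + 18 = 720/427 + 18 = 8406/427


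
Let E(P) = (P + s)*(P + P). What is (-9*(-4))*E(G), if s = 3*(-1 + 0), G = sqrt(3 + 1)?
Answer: -144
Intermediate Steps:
G = 2 (G = sqrt(4) = 2)
s = -3 (s = 3*(-1) = -3)
E(P) = 2*P*(-3 + P) (E(P) = (P - 3)*(P + P) = (-3 + P)*(2*P) = 2*P*(-3 + P))
(-9*(-4))*E(G) = (-9*(-4))*(2*2*(-3 + 2)) = 36*(2*2*(-1)) = 36*(-4) = -144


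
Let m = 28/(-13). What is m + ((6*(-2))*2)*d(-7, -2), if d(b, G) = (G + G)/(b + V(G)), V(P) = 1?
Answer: -236/13 ≈ -18.154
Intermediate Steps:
m = -28/13 (m = 28*(-1/13) = -28/13 ≈ -2.1538)
d(b, G) = 2*G/(1 + b) (d(b, G) = (G + G)/(b + 1) = (2*G)/(1 + b) = 2*G/(1 + b))
m + ((6*(-2))*2)*d(-7, -2) = -28/13 + ((6*(-2))*2)*(2*(-2)/(1 - 7)) = -28/13 + (-12*2)*(2*(-2)/(-6)) = -28/13 - 48*(-2)*(-1)/6 = -28/13 - 24*⅔ = -28/13 - 16 = -236/13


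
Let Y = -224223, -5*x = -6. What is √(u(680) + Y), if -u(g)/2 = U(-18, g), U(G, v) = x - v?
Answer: I*√5571635/5 ≈ 472.09*I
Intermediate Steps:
x = 6/5 (x = -⅕*(-6) = 6/5 ≈ 1.2000)
U(G, v) = 6/5 - v
u(g) = -12/5 + 2*g (u(g) = -2*(6/5 - g) = -12/5 + 2*g)
√(u(680) + Y) = √((-12/5 + 2*680) - 224223) = √((-12/5 + 1360) - 224223) = √(6788/5 - 224223) = √(-1114327/5) = I*√5571635/5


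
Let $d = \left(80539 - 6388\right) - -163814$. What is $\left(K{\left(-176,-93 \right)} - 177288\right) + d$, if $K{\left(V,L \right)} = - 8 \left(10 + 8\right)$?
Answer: $60533$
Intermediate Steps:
$K{\left(V,L \right)} = -144$ ($K{\left(V,L \right)} = - 8 \cdot 18 = \left(-1\right) 144 = -144$)
$d = 237965$ ($d = 74151 + 163814 = 237965$)
$\left(K{\left(-176,-93 \right)} - 177288\right) + d = \left(-144 - 177288\right) + 237965 = -177432 + 237965 = 60533$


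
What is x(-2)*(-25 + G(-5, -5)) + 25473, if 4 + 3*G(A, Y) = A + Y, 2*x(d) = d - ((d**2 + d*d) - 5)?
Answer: 153283/6 ≈ 25547.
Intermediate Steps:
x(d) = 5/2 + d/2 - d**2 (x(d) = (d - ((d**2 + d*d) - 5))/2 = (d - ((d**2 + d**2) - 5))/2 = (d - (2*d**2 - 5))/2 = (d - (-5 + 2*d**2))/2 = (d + (5 - 2*d**2))/2 = (5 + d - 2*d**2)/2 = 5/2 + d/2 - d**2)
G(A, Y) = -4/3 + A/3 + Y/3 (G(A, Y) = -4/3 + (A + Y)/3 = -4/3 + (A/3 + Y/3) = -4/3 + A/3 + Y/3)
x(-2)*(-25 + G(-5, -5)) + 25473 = (5/2 + (1/2)*(-2) - 1*(-2)**2)*(-25 + (-4/3 + (1/3)*(-5) + (1/3)*(-5))) + 25473 = (5/2 - 1 - 1*4)*(-25 + (-4/3 - 5/3 - 5/3)) + 25473 = (5/2 - 1 - 4)*(-25 - 14/3) + 25473 = -5/2*(-89/3) + 25473 = 445/6 + 25473 = 153283/6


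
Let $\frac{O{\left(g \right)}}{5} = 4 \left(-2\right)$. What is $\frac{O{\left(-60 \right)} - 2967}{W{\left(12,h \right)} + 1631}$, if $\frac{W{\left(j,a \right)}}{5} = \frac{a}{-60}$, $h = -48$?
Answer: $- \frac{3007}{1635} \approx -1.8391$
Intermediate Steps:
$O{\left(g \right)} = -40$ ($O{\left(g \right)} = 5 \cdot 4 \left(-2\right) = 5 \left(-8\right) = -40$)
$W{\left(j,a \right)} = - \frac{a}{12}$ ($W{\left(j,a \right)} = 5 \frac{a}{-60} = 5 a \left(- \frac{1}{60}\right) = 5 \left(- \frac{a}{60}\right) = - \frac{a}{12}$)
$\frac{O{\left(-60 \right)} - 2967}{W{\left(12,h \right)} + 1631} = \frac{-40 - 2967}{\left(- \frac{1}{12}\right) \left(-48\right) + 1631} = - \frac{3007}{4 + 1631} = - \frac{3007}{1635}$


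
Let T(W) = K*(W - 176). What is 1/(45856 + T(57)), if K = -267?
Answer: 1/77629 ≈ 1.2882e-5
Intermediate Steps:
T(W) = 46992 - 267*W (T(W) = -267*(W - 176) = -267*(-176 + W) = 46992 - 267*W)
1/(45856 + T(57)) = 1/(45856 + (46992 - 267*57)) = 1/(45856 + (46992 - 15219)) = 1/(45856 + 31773) = 1/77629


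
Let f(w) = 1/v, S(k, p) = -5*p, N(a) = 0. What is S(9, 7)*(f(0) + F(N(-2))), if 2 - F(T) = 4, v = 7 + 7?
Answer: 135/2 ≈ 67.500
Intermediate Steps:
v = 14
F(T) = -2 (F(T) = 2 - 1*4 = 2 - 4 = -2)
f(w) = 1/14
S(9, 7)*(f(0) + F(N(-2))) = (-5*7)*(1/14 - 2) = -35*(-27/14) = 135/2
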